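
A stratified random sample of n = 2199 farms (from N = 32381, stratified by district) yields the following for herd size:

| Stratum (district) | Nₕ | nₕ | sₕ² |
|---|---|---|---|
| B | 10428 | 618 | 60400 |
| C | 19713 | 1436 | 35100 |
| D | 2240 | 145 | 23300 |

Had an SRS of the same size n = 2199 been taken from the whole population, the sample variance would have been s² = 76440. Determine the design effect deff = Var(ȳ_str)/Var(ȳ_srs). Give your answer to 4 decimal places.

0.5757

Var(ȳ_str) = Σ Wₕ²(1−fₕ)sₕ²/nₕ with Wₕ = Nₕ/32381:
  B: (10428/32381)²·(1−618/10428)·60400/618 = 9.5353795
  C: (19713/32381)²·(1−1436/19713)·35100/1436 = 8.3990429
  D: (2240/32381)²·(1−145/2240)·23300/145 = 0.71918306
  → Var(ȳ_str) = 18.653605.
Var(ȳ_srs) = (1 − 2199/32381)·76440/2199 = 32.400612.
deff = 18.653605 / 32.400612 = 0.5757.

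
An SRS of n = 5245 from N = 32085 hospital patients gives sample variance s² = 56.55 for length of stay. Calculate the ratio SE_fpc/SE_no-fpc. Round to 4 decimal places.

0.9146

f = n/N = 5245/32085 = 0.16347203.
SE_no-fpc = √(s²/n) = 0.10383495; SE_fpc = √((1−f)s²/n) = 0.094969421.
Ratio = √(1−f) = 0.91461903.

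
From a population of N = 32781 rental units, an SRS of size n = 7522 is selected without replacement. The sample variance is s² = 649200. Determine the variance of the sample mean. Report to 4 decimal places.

66.5027

Under SRS without replacement, Var(ȳ) = (1 − f)·s²/n with f = n/N = 7522/32781 = 0.22946219.
Var(ȳ) = (1 − 0.22946219)·649200/7522 = 0.77053781·86.306833 = 66.502678.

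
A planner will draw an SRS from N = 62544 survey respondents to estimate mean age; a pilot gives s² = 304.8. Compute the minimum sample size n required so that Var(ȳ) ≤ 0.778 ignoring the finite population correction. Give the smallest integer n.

Without fpc, n₀ = s²/D = 304.8/0.778 = 391.7738.
Rounding up, n = 392.

392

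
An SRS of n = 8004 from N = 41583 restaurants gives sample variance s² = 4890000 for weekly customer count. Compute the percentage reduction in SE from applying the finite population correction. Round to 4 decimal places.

f = n/N = 8004/41583 = 0.19248250.
SE_no-fpc = √(s²/n) = 24.717292; SE_fpc = √((1−f)s²/n) = 22.211447.
Ratio = √(1−f) = 0.89861977. Reduction = 100·(1 − 0.89861977) = 10.1380%.

10.1380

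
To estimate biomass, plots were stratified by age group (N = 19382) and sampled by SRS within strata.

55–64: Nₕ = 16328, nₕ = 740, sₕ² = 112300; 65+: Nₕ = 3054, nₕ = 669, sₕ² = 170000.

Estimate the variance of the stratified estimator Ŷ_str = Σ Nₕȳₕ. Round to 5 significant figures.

4.0476 × 10^10

Var(Ŷ_str) = Σₕ Nₕ²(1 − fₕ)sₕ²/nₕ.
55–64: 16328²·(1 − 740/16328)·112300/740 = 3.8625261 × 10^10.
65+: 3054²·(1 − 669/3054)·170000/669 = 1.8508883 × 10^9.
Sum = 4.0476149 × 10^10.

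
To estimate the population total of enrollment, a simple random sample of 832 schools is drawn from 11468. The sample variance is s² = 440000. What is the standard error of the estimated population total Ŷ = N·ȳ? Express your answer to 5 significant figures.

Var(Ŷ) = N²·Var(ȳ) = N²·(1 − n/N)·s²/n.
f = 832/11468 = 0.07254970; Var(ȳ) = 0.92745030·440000/832 = 490.47852.
Var(Ŷ) = 11468² · 490.47852 = 6.4505294 × 10^10.
SE(Ŷ) = √(6.4505294 × 10^10) = 253980.

253980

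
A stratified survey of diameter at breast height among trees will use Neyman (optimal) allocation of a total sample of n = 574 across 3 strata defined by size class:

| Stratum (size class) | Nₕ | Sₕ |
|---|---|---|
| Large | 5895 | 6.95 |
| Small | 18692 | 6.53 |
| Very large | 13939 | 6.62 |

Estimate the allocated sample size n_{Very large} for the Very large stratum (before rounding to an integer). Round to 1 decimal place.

Neyman allocation: nₕ = n·NₕSₕ / Σⱼ NⱼSⱼ.
Σ NⱼSⱼ = 5895·6.95 + 18692·6.53 + 13939·6.62 = 255305.19.
n_{Very large} = 574·13939·6.62 / 255305.19 = 207.5.

207.5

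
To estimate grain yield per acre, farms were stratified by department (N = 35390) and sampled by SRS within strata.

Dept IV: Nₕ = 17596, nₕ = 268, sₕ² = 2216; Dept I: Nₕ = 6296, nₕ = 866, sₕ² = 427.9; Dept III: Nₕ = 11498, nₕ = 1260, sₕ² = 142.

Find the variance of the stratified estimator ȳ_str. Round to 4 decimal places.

2.0370

Var(ȳ_str) = Σₕ Wₕ²(1 − fₕ)sₕ²/nₕ with Wₕ = Nₕ/N, N = 35390.
Dept IV: Wₕ = 0.49720260; term = 0.49720260²·(1 − 0.01523073)·2216/268 = 2.012965.
Dept I: Wₕ = 0.17790336; term = 0.17790336²·(1 − 0.13754765)·427.9/866 = 0.013487387.
Dept III: Wₕ = 0.32489404; term = 0.32489404²·(1 − 0.10958428)·142/1260 = 0.010592393.
Sum = 2.0370448.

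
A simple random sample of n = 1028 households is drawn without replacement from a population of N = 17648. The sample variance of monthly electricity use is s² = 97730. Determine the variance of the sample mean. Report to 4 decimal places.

Under SRS without replacement, Var(ȳ) = (1 − f)·s²/n with f = n/N = 1028/17648 = 0.05825023.
Var(ȳ) = (1 − 0.05825023)·97730/1028 = 0.94174977·95.068093 = 89.530355.

89.5304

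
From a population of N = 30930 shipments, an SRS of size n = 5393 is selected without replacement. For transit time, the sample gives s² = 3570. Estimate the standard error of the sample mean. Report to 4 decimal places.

0.7393

Under SRS without replacement, Var(ȳ) = (1 − f)·s²/n with f = n/N = 5393/30930 = 0.17436146.
Var(ȳ) = (1 − 0.17436146)·3570/5393 = 0.82563854·0.66196922 = 0.5465473.
SE(ȳ) = √(0.5465473) = 0.7393.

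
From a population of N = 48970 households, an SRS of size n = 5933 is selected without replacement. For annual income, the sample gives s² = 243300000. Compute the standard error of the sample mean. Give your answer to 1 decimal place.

Under SRS without replacement, Var(ȳ) = (1 − f)·s²/n with f = n/N = 5933/48970 = 0.12115581.
Var(ȳ) = (1 − 0.12115581)·243300000/5933 = 0.87884419·41007.922 = 36039.574.
SE(ȳ) = √(36039.574) = 189.8.

189.8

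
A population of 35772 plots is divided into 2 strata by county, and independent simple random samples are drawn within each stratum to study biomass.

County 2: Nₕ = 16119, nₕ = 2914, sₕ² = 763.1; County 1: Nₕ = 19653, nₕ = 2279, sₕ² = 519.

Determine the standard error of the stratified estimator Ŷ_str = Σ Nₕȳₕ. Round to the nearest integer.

11554

Var(Ŷ_str) = Σₕ Nₕ²(1 − fₕ)sₕ²/nₕ.
County 2: 16119²·(1 − 2914/16119)·763.1/2914 = 5.5740185 × 10^7.
County 1: 19653²·(1 − 2279/19653)·519/2279 = 7.7759186 × 10^7.
Sum = 1.3349937 × 10^8.
SE = √(1.3349937 × 10^8) = 11554.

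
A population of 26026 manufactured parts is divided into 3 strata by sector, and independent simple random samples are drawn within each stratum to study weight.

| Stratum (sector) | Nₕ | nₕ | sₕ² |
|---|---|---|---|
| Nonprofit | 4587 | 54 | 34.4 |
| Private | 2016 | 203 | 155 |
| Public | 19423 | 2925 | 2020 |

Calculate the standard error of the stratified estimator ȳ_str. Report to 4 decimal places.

Var(ȳ_str) = Σₕ Wₕ²(1 − fₕ)sₕ²/nₕ with Wₕ = Nₕ/N, N = 26026.
Nonprofit: Wₕ = 0.17624683; term = 0.17624683²·(1 − 0.01177240)·34.4/54 = 0.019555291.
Private: Wₕ = 0.07746100; term = 0.07746100²·(1 − 0.10069444)·155/203 = 0.0041201131.
Public: Wₕ = 0.74629217; term = 0.74629217²·(1 − 0.15059466)·2020/2925 = 0.32670686.
Sum = 0.35038226.
SE = √(0.35038226) = 0.5919.

0.5919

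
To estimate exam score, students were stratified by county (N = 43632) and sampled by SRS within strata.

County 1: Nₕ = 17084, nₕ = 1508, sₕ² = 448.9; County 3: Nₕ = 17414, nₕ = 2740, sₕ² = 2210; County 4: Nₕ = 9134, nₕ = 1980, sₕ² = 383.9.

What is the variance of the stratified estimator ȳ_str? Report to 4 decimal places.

Var(ȳ_str) = Σₕ Wₕ²(1 − fₕ)sₕ²/nₕ with Wₕ = Nₕ/N, N = 43632.
County 1: Wₕ = 0.39154749; term = 0.39154749²·(1 − 0.08826973)·448.9/1508 = 0.04160864.
County 3: Wₕ = 0.39911074; term = 0.39911074²·(1 − 0.15734467)·2210/2740 = 0.10826262.
County 4: Wₕ = 0.20934177; term = 0.20934177²·(1 − 0.21677250)·383.9/1980 = 0.0066550699.
Sum = 0.15652633.

0.1565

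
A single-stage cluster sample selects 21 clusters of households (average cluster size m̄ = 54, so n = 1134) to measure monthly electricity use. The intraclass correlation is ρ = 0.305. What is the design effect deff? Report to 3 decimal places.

deff = 1 + (54 − 1)·0.305 = 1 + 16.165 = 17.165.

17.165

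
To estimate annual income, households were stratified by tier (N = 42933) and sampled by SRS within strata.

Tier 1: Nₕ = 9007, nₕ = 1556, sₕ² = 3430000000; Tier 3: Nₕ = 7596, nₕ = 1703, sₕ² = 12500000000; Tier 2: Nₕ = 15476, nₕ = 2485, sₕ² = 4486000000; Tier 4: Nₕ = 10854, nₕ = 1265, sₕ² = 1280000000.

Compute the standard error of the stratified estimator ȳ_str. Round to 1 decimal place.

Var(ȳ_str) = Σₕ Wₕ²(1 − fₕ)sₕ²/nₕ with Wₕ = Nₕ/N, N = 42933.
Tier 1: Wₕ = 0.20979200; term = 0.20979200²·(1 − 0.17275452)·3430000000/1556 = 80259.561.
Tier 3: Wₕ = 0.17692684; term = 0.17692684²·(1 − 0.22419695)·12500000000/1703 = 178251.95.
Tier 2: Wₕ = 0.36046864; term = 0.36046864²·(1 − 0.16057121)·4486000000/2485 = 196902.72.
Tier 4: Wₕ = 0.25281252; term = 0.25281252²·(1 − 0.11654690)·1280000000/1265 = 57134.72.
Sum = 512548.95.
SE = √(512548.95) = 715.9.

715.9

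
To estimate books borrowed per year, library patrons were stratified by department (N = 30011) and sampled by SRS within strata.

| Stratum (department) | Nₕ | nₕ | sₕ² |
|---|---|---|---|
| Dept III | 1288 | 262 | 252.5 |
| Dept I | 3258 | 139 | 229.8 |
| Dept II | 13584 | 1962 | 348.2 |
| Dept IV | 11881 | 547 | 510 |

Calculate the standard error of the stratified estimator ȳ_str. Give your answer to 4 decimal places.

0.4365

Var(ȳ_str) = Σₕ Wₕ²(1 − fₕ)sₕ²/nₕ with Wₕ = Nₕ/N, N = 30011.
Dept III: Wₕ = 0.04291760; term = 0.04291760²·(1 − 0.20341615)·252.5/262 = 0.0014140422.
Dept I: Wₕ = 0.10856019; term = 0.10856019²·(1 − 0.04266421)·229.8/139 = 0.018652659.
Dept II: Wₕ = 0.45263403; term = 0.45263403²·(1 − 0.14443463)·348.2/1962 = 0.031108378.
Dept IV: Wₕ = 0.39588817; term = 0.39588817²·(1 − 0.04603990)·510/547 = 0.13939851.
Sum = 0.19057359.
SE = √(0.19057359) = 0.4365.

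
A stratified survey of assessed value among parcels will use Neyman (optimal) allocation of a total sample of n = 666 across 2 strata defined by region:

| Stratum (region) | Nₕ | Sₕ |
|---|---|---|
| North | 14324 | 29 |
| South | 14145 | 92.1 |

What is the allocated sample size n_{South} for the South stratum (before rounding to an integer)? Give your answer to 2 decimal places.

Neyman allocation: nₕ = n·NₕSₕ / Σⱼ NⱼSⱼ.
Σ NⱼSⱼ = 14324·29 + 14145·92.1 = 1.7181505 × 10^6.
n_{South} = 666·14145·92.1 / (1.7181505 × 10^6) = 504.98.

504.98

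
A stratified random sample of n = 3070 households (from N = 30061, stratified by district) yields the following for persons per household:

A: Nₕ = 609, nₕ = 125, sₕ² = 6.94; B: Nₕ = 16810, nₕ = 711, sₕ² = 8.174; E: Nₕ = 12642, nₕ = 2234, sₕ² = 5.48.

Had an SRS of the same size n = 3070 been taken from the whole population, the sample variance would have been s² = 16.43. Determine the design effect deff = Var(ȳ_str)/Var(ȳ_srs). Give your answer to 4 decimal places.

Var(ȳ_str) = Σ Wₕ²(1−fₕ)sₕ²/nₕ with Wₕ = Nₕ/30061:
  A: (609/30061)²·(1−125/609)·6.94/125 = 1.810945 × 10^-5
  B: (16810/30061)²·(1−711/16810)·8.174/711 = 0.0034429031
  E: (12642/30061)²·(1−2234/12642)·5.48/2234 = 3.5716888 × 10^-4
  → Var(ȳ_str) = 0.0038181814.
Var(ȳ_srs) = (1 − 3070/30061)·16.43/3070 = 0.0048052362.
deff = 0.0038181814 / 0.0048052362 = 0.7946.

0.7946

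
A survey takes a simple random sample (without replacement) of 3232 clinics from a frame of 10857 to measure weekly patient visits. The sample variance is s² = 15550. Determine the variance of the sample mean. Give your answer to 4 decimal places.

Under SRS without replacement, Var(ȳ) = (1 − f)·s²/n with f = n/N = 3232/10857 = 0.29768813.
Var(ȳ) = (1 − 0.29768813)·15550/3232 = 0.70231187·4.8112624 = 3.3790067.

3.3790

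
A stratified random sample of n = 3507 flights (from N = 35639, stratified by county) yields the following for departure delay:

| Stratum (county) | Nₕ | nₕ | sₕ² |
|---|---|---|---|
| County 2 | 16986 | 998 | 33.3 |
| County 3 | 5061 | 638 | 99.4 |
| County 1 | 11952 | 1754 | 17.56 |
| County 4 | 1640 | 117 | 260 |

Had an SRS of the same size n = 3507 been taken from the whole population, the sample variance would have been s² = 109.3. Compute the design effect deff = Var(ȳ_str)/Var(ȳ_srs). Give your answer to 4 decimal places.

Var(ȳ_str) = Σ Wₕ²(1−fₕ)sₕ²/nₕ with Wₕ = Nₕ/35639:
  County 2: (16986/35639)²·(1−998/16986)·33.3/998 = 0.0071342436
  County 3: (5061/35639)²·(1−638/5061)·99.4/638 = 0.0027457941
  County 1: (11952/35639)²·(1−1754/11952)·17.56/1754 = 9.6072589 × 10^-4
  County 4: (1640/35639)²·(1−117/1640)·260/117 = 0.0043699877
  → Var(ȳ_str) = 0.015210751.
Var(ȳ_srs) = (1 − 3507/35639)·109.3/3507 = 0.028099374.
deff = 0.015210751 / 0.028099374 = 0.5413.

0.5413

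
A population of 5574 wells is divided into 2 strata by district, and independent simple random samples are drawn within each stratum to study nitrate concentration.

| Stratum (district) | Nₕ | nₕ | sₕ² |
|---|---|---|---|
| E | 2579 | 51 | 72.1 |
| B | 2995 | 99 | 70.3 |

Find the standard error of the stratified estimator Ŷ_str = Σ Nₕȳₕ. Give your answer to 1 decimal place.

Var(Ŷ_str) = Σₕ Nₕ²(1 − fₕ)sₕ²/nₕ.
E: 2579²·(1 − 51/2579)·72.1/51 = 9.217083 × 10^6.
B: 2995²·(1 − 99/2995)·70.3/99 = 6.1590753 × 10^6.
Sum = 1.5376158 × 10^7.
SE = √(1.5376158 × 10^7) = 3921.2.

3921.2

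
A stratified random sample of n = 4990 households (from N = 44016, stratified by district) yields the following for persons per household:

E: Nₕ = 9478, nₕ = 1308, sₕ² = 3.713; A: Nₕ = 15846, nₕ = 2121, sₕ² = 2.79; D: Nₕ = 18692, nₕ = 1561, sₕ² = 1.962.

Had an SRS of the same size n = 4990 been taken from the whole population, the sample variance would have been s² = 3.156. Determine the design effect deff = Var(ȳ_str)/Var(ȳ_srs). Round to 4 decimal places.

0.8361

Var(ȳ_str) = Σ Wₕ²(1−fₕ)sₕ²/nₕ with Wₕ = Nₕ/44016:
  E: (9478/44016)²·(1−1308/9478)·3.713/1308 = 1.1345792 × 10^-4
  A: (15846/44016)²·(1−2121/15846)·2.79/2121 = 1.4766392 × 10^-4
  D: (18692/44016)²·(1−1561/18692)·1.962/1561 = 2.077368 × 10^-4
  → Var(ȳ_str) = 4.6885864 × 10^-4.
Var(ȳ_srs) = (1 − 4990/44016)·3.156/4990 = 5.6076373 × 10^-4.
deff = (4.6885864 × 10^-4) / (5.6076373 × 10^-4) = 0.8361.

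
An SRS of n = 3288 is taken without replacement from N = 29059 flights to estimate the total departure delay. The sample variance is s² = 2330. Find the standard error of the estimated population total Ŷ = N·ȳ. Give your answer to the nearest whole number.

23037

Var(Ŷ) = N²·Var(ȳ) = N²·(1 − n/N)·s²/n.
f = 3288/29059 = 0.11314911; Var(ȳ) = 0.88685089·2330/3288 = 0.62845577.
Var(Ŷ) = 29059² · 0.62845577 = 5.3068407 × 10^8.
SE(Ŷ) = √(5.3068407 × 10^8) = 23037.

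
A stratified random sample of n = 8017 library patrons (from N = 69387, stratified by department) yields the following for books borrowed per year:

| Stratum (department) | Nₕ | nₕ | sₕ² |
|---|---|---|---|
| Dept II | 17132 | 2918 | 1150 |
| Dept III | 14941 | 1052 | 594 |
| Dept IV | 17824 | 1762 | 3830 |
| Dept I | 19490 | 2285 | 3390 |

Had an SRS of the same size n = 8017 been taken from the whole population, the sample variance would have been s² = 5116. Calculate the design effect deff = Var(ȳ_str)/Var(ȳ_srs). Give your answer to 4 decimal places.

Var(ȳ_str) = Σ Wₕ²(1−fₕ)sₕ²/nₕ with Wₕ = Nₕ/69387:
  Dept II: (17132/69387)²·(1−2918/17132)·1150/2918 = 0.019933369
  Dept III: (14941/69387)²·(1−1052/14941)·594/1052 = 0.024336893
  Dept IV: (17824/69387)²·(1−1762/17824)·3830/1762 = 0.12925324
  Dept I: (19490/69387)²·(1−2285/19490)·3390/2285 = 0.10332937
  → Var(ȳ_str) = 0.27685287.
Var(ȳ_srs) = (1 − 8017/69387)·5116/8017 = 0.56441255.
deff = 0.27685287 / 0.56441255 = 0.4905.

0.4905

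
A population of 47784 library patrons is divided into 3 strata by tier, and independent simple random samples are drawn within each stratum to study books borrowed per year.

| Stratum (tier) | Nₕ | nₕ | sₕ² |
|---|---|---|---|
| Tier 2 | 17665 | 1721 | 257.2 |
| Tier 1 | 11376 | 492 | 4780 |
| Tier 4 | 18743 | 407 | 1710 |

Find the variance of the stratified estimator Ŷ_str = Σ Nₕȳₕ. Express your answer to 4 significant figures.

Var(Ŷ_str) = Σₕ Nₕ²(1 − fₕ)sₕ²/nₕ.
Tier 2: 17665²·(1 − 1721/17665)·257.2/1721 = 4.2092141 × 10^7.
Tier 1: 11376²·(1 − 492/11376)·4780/492 = 1.2029315 × 10^9.
Tier 4: 18743²·(1 − 407/18743)·1710/407 = 1.4439276 × 10^9.
Sum = 2.6889512 × 10^9.

2.689 × 10^9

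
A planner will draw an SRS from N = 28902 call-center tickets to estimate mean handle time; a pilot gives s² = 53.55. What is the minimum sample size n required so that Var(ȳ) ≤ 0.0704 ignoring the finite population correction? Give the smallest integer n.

761

Without fpc, n₀ = s²/D = 53.55/0.0704 = 760.6534.
Rounding up, n = 761.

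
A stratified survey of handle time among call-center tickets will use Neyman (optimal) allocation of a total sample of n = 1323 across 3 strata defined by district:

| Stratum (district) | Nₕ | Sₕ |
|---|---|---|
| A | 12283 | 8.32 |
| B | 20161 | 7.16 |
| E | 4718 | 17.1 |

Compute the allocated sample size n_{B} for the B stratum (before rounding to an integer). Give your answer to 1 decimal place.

583.6

Neyman allocation: nₕ = n·NₕSₕ / Σⱼ NⱼSⱼ.
Σ NⱼSⱼ = 12283·8.32 + 20161·7.16 + 4718·17.1 = 327225.12.
n_{B} = 1323·20161·7.16 / 327225.12 = 583.6.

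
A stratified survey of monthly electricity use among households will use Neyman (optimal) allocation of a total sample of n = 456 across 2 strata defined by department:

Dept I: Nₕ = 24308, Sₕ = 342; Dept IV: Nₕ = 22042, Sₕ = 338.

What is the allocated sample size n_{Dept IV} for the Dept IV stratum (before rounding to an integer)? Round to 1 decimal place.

215.5

Neyman allocation: nₕ = n·NₕSₕ / Σⱼ NⱼSⱼ.
Σ NⱼSⱼ = 24308·342 + 22042·338 = 1.5763532 × 10^7.
n_{Dept IV} = 456·22042·338 / (1.5763532 × 10^7) = 215.5.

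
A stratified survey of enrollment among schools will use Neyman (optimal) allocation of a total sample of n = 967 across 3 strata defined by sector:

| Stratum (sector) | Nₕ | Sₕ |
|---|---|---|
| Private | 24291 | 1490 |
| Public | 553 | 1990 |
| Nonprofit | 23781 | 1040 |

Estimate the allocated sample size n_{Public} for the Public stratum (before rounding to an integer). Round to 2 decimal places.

Neyman allocation: nₕ = n·NₕSₕ / Σⱼ NⱼSⱼ.
Σ NⱼSⱼ = 24291·1490 + 553·1990 + 23781·1040 = 6.20263 × 10^7.
n_{Public} = 967·553·1990 / (6.20263 × 10^7) = 17.16.

17.16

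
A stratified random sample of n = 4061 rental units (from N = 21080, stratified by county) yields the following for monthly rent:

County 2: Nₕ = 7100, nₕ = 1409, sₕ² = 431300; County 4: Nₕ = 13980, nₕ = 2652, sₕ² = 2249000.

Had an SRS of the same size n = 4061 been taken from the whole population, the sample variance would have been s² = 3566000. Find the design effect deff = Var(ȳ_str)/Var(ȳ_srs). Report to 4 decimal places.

0.4656

Var(ȳ_str) = Σ Wₕ²(1−fₕ)sₕ²/nₕ with Wₕ = Nₕ/21080:
  County 2: (7100/21080)²·(1−1409/7100)·431300/1409 = 27.833908
  County 4: (13980/21080)²·(1−2652/13980)·2249000/2652 = 302.2283
  → Var(ȳ_str) = 330.06221.
Var(ȳ_srs) = (1 − 4061/21080)·3566000/4061 = 708.94375.
deff = 330.06221 / 708.94375 = 0.4656.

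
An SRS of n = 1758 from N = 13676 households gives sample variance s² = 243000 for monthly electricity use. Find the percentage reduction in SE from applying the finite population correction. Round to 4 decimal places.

6.6483

f = n/N = 1758/13676 = 0.12854636.
SE_no-fpc = √(s²/n) = 11.756924; SE_fpc = √((1−f)s²/n) = 10.975286.
Ratio = √(1−f) = 0.93351681. Reduction = 100·(1 − 0.93351681) = 6.6483%.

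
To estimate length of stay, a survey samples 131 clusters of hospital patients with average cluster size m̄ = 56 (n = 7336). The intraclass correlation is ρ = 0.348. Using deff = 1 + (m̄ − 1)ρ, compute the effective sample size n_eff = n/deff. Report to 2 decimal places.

deff = 1 + (56 − 1)·0.348 = 1 + 19.14 = 20.14.
n_eff = 7336 / 20.14 = 364.25.

364.25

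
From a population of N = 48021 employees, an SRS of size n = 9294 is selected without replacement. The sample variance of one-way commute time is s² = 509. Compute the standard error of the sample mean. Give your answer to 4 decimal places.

Under SRS without replacement, Var(ȳ) = (1 − f)·s²/n with f = n/N = 9294/48021 = 0.19354033.
Var(ȳ) = (1 − 0.19354033)·509/9294 = 0.80645967·0.054766516 = 0.044166987.
SE(ȳ) = √(0.044166987) = 0.2102.

0.2102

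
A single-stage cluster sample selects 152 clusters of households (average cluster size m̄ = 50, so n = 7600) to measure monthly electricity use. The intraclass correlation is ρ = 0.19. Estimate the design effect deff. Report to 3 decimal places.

10.310

deff = 1 + (50 − 1)·0.19 = 1 + 9.31 = 10.31.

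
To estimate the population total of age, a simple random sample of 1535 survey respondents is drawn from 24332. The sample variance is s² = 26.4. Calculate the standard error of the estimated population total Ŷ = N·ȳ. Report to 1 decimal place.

Var(Ŷ) = N²·Var(ȳ) = N²·(1 − n/N)·s²/n.
f = 1535/24332 = 0.06308565; Var(ȳ) = 0.93691435·26.4/1535 = 0.016113706.
Var(Ŷ) = 24332² · 0.016113706 = 9.5400588 × 10^6.
SE(Ŷ) = √(9.5400588 × 10^6) = 3088.7.

3088.7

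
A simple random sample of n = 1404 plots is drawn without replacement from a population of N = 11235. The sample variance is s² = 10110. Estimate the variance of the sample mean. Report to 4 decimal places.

6.3010

Under SRS without replacement, Var(ȳ) = (1 − f)·s²/n with f = n/N = 1404/11235 = 0.12496662.
Var(ȳ) = (1 − 0.12496662)·10110/1404 = 0.87503338·7.2008547 = 6.3009882.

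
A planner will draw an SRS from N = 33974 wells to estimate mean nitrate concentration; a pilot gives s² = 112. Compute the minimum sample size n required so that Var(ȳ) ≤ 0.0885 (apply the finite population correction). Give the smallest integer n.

1221

Without fpc, n₀ = s²/D = 112/0.0885 = 1265.5367.
With fpc, (1 − n/N)·s²/n ≤ D requires n ≥ n₀/(1 + n₀/N) = 1265.5367/(1 + 1265.5367/33974) = 1220.0882.
Rounding up, n = 1221.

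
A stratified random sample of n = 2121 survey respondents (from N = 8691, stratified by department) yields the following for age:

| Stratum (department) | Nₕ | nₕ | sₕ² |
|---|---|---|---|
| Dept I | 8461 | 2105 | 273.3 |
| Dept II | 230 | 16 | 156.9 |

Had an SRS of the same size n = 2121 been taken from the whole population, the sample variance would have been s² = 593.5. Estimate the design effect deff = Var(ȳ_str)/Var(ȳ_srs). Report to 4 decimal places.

0.4672

Var(ȳ_str) = Σ Wₕ²(1−fₕ)sₕ²/nₕ with Wₕ = Nₕ/8691:
  Dept I: (8461/8691)²·(1−2105/8461)·273.3/2105 = 0.092438654
  Dept II: (230/8691)²·(1−16/230)·156.9/16 = 0.006390062
  → Var(ȳ_str) = 0.098828716.
Var(ȳ_srs) = (1 − 2121/8691)·593.5/2121 = 0.2115318.
deff = 0.098828716 / 0.2115318 = 0.4672.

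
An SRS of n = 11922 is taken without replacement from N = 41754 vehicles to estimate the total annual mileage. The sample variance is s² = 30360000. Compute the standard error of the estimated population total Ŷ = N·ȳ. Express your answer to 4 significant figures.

Var(Ŷ) = N²·Var(ȳ) = N²·(1 − n/N)·s²/n.
f = 11922/41754 = 0.28552953; Var(ȳ) = 0.71447047·30360000/11922 = 1819.4366.
Var(Ŷ) = 41754² · 1819.4366 = 3.1719994 × 10^12.
SE(Ŷ) = √(3.1719994 × 10^12) = 1.781 × 10^6.

1.781 × 10^6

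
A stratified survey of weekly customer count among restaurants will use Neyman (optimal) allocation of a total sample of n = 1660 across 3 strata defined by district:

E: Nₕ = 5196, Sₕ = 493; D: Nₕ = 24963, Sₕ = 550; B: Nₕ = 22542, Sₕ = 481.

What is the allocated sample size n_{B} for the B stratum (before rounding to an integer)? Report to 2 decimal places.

663.33

Neyman allocation: nₕ = n·NₕSₕ / Σⱼ NⱼSⱼ.
Σ NⱼSⱼ = 5196·493 + 24963·550 + 22542·481 = 2.713398 × 10^7.
n_{B} = 1660·22542·481 / (2.713398 × 10^7) = 663.33.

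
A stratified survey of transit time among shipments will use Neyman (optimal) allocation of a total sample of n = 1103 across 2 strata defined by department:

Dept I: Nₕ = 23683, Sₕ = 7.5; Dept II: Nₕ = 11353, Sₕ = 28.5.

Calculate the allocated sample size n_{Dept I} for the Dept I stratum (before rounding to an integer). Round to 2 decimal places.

390.91

Neyman allocation: nₕ = n·NₕSₕ / Σⱼ NⱼSⱼ.
Σ NⱼSⱼ = 23683·7.5 + 11353·28.5 = 501183.
n_{Dept I} = 1103·23683·7.5 / 501183 = 390.91.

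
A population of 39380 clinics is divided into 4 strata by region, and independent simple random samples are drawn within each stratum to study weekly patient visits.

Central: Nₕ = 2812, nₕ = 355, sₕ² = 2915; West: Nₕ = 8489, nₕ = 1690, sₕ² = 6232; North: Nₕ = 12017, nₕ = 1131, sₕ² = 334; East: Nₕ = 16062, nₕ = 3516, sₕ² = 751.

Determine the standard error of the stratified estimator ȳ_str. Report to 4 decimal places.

Var(ȳ_str) = Σₕ Wₕ²(1 − fₕ)sₕ²/nₕ with Wₕ = Nₕ/N, N = 39380.
Central: Wₕ = 0.07140681; term = 0.07140681²·(1 − 0.12624467)·2915/355 = 0.036582995.
West: Wₕ = 0.21556628; term = 0.21556628²·(1 − 0.19908116)·6232/1690 = 0.13724322.
North: Wₕ = 0.30515490; term = 0.30515490²·(1 − 0.09411667)·334/1131 = 0.024911325.
East: Wₕ = 0.40787202; term = 0.40787202²·(1 − 0.21890176)·751/3516 = 0.027755212.
Sum = 0.22649275.
SE = √(0.22649275) = 0.4759.

0.4759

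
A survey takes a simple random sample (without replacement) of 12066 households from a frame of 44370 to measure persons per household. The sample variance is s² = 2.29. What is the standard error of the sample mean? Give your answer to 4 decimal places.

Under SRS without replacement, Var(ȳ) = (1 − f)·s²/n with f = n/N = 12066/44370 = 0.27194050.
Var(ȳ) = (1 − 0.27194050)·2.29/12066 = 0.72805950·1.8978949 × 10^-4 = 1.3817804 × 10^-4.
SE(ȳ) = √(1.3817804 × 10^-4) = 0.0118.

0.0118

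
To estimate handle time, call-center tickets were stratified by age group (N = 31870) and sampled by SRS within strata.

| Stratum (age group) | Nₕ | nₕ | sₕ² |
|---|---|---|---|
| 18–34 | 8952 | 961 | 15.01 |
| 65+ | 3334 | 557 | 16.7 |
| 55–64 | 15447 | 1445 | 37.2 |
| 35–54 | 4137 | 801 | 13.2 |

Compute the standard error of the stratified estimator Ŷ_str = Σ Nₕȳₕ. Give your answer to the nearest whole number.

Var(Ŷ_str) = Σₕ Nₕ²(1 − fₕ)sₕ²/nₕ.
18–34: 8952²·(1 − 961/8952)·15.01/961 = 1.1173224 × 10^6.
65+: 3334²·(1 − 557/3334)·16.7/557 = 277589.32.
55–64: 15447²·(1 − 1445/15447)·37.2/1445 = 5.5681293 × 10^6.
35–54: 4137²·(1 − 801/4137)·13.2/801 = 227432.74.
Sum = 7.1904738 × 10^6.
SE = √(7.1904738 × 10^6) = 2682.

2682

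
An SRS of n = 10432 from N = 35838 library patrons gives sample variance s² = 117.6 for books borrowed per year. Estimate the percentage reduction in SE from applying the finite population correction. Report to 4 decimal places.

15.8031

f = n/N = 10432/35838 = 0.29108767.
SE_no-fpc = √(s²/n) = 0.10617441; SE_fpc = √((1−f)s²/n) = 0.089395598.
Ratio = √(1−f) = 0.84196932. Reduction = 100·(1 − 0.84196932) = 15.8031%.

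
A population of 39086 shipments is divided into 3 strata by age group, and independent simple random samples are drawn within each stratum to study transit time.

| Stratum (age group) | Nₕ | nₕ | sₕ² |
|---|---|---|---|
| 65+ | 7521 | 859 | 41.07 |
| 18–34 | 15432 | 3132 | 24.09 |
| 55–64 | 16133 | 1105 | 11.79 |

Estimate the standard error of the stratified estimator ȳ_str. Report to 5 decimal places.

Var(ȳ_str) = Σₕ Wₕ²(1 − fₕ)sₕ²/nₕ with Wₕ = Nₕ/N, N = 39086.
65+: Wₕ = 0.19242184; term = 0.19242184²·(1 − 0.11421354)·41.07/859 = 0.0015680839.
18–34: Wₕ = 0.39482168; term = 0.39482168²·(1 − 0.20295490)·24.09/3132 = 9.5565232 × 10^-4.
55–64: Wₕ = 0.41275649; term = 0.41275649²·(1 − 0.06849315)·11.79/1105 = 0.0016932668.
Sum = 0.004217003.
SE = √(0.004217003) = 0.06494.

0.06494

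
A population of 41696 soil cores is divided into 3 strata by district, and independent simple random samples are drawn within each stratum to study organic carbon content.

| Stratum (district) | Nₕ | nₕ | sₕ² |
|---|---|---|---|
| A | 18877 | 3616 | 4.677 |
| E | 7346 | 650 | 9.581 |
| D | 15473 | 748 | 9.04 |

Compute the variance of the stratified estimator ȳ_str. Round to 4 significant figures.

Var(ȳ_str) = Σₕ Wₕ²(1 − fₕ)sₕ²/nₕ with Wₕ = Nₕ/N, N = 41696.
A: Wₕ = 0.45272928; term = 0.45272928²·(1 − 0.19155586)·4.677/3616 = 2.1432169 × 10^-4.
E: Wₕ = 0.17617997; term = 0.17617997²·(1 − 0.08848353)·9.581/650 = 4.1703746 × 10^-4.
D: Wₕ = 0.37109075; term = 0.37109075²·(1 − 0.04834227)·9.04/748 = 0.0015838275.
Sum = 0.0022151867.

0.002215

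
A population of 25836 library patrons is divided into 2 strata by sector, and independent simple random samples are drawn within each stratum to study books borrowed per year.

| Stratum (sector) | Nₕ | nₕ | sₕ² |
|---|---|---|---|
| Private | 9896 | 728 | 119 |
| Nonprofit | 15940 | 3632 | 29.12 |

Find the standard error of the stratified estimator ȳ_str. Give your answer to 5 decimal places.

Var(ȳ_str) = Σₕ Wₕ²(1 − fₕ)sₕ²/nₕ with Wₕ = Nₕ/N, N = 25836.
Private: Wₕ = 0.38303143; term = 0.38303143²·(1 − 0.07356508)·119/728 = 0.022217711.
Nonprofit: Wₕ = 0.61696857; term = 0.61696857²·(1 − 0.22785445)·29.12/3632 = 0.0023565181.
Sum = 0.024574229.
SE = √(0.024574229) = 0.15676.

0.15676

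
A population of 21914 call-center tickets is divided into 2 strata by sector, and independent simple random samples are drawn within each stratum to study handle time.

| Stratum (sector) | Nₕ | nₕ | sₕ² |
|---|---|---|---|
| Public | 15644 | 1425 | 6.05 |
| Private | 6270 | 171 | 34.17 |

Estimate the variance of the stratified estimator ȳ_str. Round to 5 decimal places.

0.01788

Var(ȳ_str) = Σₕ Wₕ²(1 − fₕ)sₕ²/nₕ with Wₕ = Nₕ/N, N = 21914.
Public: Wₕ = 0.71388154; term = 0.71388154²·(1 − 0.09108924)·6.05/1425 = 0.001966591.
Private: Wₕ = 0.28611846; term = 0.28611846²·(1 − 0.02727273)·34.17/171 = 0.015912255.
Sum = 0.017878846.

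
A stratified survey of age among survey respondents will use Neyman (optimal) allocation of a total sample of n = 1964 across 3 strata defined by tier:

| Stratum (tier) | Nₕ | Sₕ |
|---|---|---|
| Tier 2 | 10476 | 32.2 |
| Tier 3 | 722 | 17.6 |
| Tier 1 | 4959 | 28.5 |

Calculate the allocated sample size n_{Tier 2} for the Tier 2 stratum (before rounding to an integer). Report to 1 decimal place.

1348.3

Neyman allocation: nₕ = n·NₕSₕ / Σⱼ NⱼSⱼ.
Σ NⱼSⱼ = 10476·32.2 + 722·17.6 + 4959·28.5 = 491365.9.
n_{Tier 2} = 1964·10476·32.2 / 491365.9 = 1348.3.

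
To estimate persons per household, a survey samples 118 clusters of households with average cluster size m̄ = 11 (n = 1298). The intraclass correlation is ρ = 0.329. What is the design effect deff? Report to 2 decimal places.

deff = 1 + (11 − 1)·0.329 = 1 + 3.29 = 4.29.

4.29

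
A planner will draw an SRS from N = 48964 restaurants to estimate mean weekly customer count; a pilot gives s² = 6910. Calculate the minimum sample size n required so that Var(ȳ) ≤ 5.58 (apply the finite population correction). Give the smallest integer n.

Without fpc, n₀ = s²/D = 6910/5.58 = 1238.3513.
With fpc, (1 − n/N)·s²/n ≤ D requires n ≥ n₀/(1 + n₀/N) = 1238.3513/(1 + 1238.3513/48964) = 1207.8046.
Rounding up, n = 1208.

1208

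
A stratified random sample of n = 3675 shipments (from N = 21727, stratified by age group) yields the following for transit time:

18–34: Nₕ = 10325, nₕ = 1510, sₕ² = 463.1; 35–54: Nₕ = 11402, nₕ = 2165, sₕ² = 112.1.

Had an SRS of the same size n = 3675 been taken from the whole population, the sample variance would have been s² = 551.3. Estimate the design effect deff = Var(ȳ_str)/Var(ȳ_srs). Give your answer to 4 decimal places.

Var(ȳ_str) = Σ Wₕ²(1−fₕ)sₕ²/nₕ with Wₕ = Nₕ/21727:
  18–34: (10325/21727)²·(1−1510/10325)·463.1/1510 = 0.059130382
  35–54: (11402/21727)²·(1−2165/11402)·112.1/2165 = 0.011552079
  → Var(ȳ_str) = 0.070682461.
Var(ȳ_srs) = (1 − 3675/21727)·551.3/3675 = 0.12463965.
deff = 0.070682461 / 0.12463965 = 0.5671.

0.5671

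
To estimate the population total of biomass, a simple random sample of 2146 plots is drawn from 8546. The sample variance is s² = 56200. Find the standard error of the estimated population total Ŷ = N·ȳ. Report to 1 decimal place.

Var(Ŷ) = N²·Var(ȳ) = N²·(1 − n/N)·s²/n.
f = 2146/8546 = 0.25111163; Var(ȳ) = 0.74888837·56200/2146 = 19.612081.
Var(Ŷ) = 8546² · 19.612081 = 1.432351 × 10^9.
SE(Ŷ) = √(1.432351 × 10^9) = 37846.4.

37846.4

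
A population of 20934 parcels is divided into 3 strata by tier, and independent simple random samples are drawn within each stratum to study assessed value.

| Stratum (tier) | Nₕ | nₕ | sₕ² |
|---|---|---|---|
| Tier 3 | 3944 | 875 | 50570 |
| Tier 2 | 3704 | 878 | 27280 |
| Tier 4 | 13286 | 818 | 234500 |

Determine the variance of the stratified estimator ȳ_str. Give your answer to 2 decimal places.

110.70

Var(ȳ_str) = Σₕ Wₕ²(1 − fₕ)sₕ²/nₕ with Wₕ = Nₕ/N, N = 20934.
Tier 3: Wₕ = 0.18840164; term = 0.18840164²·(1 − 0.22185598)·50570/875 = 1.5962991.
Tier 2: Wₕ = 0.17693704; term = 0.17693704²·(1 − 0.23704104)·27280/878 = 0.74214462.
Tier 4: Wₕ = 0.63466132; term = 0.63466132²·(1 − 0.06156857)·234500/818 = 108.36178.
Sum = 110.70022.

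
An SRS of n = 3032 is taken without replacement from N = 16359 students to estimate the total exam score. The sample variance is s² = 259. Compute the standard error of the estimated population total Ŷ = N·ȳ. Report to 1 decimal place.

Var(Ŷ) = N²·Var(ȳ) = N²·(1 − n/N)·s²/n.
f = 3032/16359 = 0.18534140; Var(ȳ) = 0.81465860·259/3032 = 0.0695899.
Var(Ŷ) = 16359² · 0.0695899 = 1.8623432 × 10^7.
SE(Ŷ) = √(1.8623432 × 10^7) = 4315.5.

4315.5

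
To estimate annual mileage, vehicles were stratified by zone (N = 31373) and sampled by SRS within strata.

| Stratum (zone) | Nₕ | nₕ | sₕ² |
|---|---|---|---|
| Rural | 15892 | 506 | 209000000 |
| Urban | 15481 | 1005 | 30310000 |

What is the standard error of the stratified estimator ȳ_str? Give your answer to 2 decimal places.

330.87

Var(ȳ_str) = Σₕ Wₕ²(1 − fₕ)sₕ²/nₕ with Wₕ = Nₕ/N, N = 31373.
Rural: Wₕ = 0.50655022; term = 0.50655022²·(1 − 0.03183992)·209000000/506 = 102609.59.
Urban: Wₕ = 0.49344978; term = 0.49344978²·(1 − 0.06491829)·30310000/1005 = 6866.8152.
Sum = 109476.41.
SE = √(109476.41) = 330.87.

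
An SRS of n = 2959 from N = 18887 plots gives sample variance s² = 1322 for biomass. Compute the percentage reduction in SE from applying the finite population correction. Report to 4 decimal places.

8.1669

f = n/N = 2959/18887 = 0.15666861.
SE_no-fpc = √(s²/n) = 0.66841047; SE_fpc = √((1−f)s²/n) = 0.6138219.
Ratio = √(1−f) = 0.91833076. Reduction = 100·(1 − 0.91833076) = 8.1669%.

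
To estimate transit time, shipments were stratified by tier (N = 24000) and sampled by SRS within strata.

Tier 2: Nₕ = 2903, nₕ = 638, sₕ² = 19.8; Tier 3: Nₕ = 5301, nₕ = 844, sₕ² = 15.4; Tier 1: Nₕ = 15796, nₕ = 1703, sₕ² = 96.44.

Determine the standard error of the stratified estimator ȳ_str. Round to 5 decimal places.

0.15162

Var(ȳ_str) = Σₕ Wₕ²(1 − fₕ)sₕ²/nₕ with Wₕ = Nₕ/N, N = 24000.
Tier 2: Wₕ = 0.12095833; term = 0.12095833²·(1 − 0.21977265)·19.8/638 = 3.5427236 × 10^-4.
Tier 3: Wₕ = 0.22087500; term = 0.22087500²·(1 − 0.15921524)·15.4/844 = 7.4843869 × 10^-4.
Tier 1: Wₕ = 0.65816667; term = 0.65816667²·(1 − 0.10781210)·96.44/1703 = 0.021886214.
Sum = 0.022988925.
SE = √(0.022988925) = 0.15162.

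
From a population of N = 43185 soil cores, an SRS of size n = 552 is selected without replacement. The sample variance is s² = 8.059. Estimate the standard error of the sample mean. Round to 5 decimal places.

Under SRS without replacement, Var(ȳ) = (1 − f)·s²/n with f = n/N = 552/43185 = 0.01278222.
Var(ȳ) = (1 − 0.01278222)·8.059/552 = 0.98721778·0.014599638 = 0.014413022.
SE(ȳ) = √(0.014413022) = 0.12005.

0.12005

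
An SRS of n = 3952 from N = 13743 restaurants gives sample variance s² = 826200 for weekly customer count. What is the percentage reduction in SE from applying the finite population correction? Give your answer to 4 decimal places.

f = n/N = 3952/13743 = 0.28756458.
SE_no-fpc = √(s²/n) = 14.458862; SE_fpc = √((1−f)s²/n) = 12.204132.
Ratio = √(1−f) = 0.84405890. Reduction = 100·(1 − 0.84405890) = 15.5941%.

15.5941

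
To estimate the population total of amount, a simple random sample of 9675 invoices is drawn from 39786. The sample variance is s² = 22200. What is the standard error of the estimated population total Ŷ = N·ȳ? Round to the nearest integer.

Var(Ŷ) = N²·Var(ȳ) = N²·(1 − n/N)·s²/n.
f = 9675/39786 = 0.24317599; Var(ȳ) = 0.75682401·22200/9675 = 1.7365884.
Var(Ŷ) = 39786² · 1.7365884 = 2.7488906 × 10^9.
SE(Ŷ) = √(2.7488906 × 10^9) = 52430.

52430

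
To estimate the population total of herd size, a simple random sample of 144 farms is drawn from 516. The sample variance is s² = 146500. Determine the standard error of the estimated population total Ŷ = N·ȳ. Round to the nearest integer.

13974

Var(Ŷ) = N²·Var(ȳ) = N²·(1 − n/N)·s²/n.
f = 144/516 = 0.27906977; Var(ȳ) = 0.72093023·146500/144 = 733.44638.
Var(Ŷ) = 516² · 733.44638 = 1.952845 × 10^8.
SE(Ŷ) = √(1.952845 × 10^8) = 13974.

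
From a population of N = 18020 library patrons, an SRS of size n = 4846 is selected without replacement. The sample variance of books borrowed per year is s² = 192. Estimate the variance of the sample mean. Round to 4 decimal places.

0.0290

Under SRS without replacement, Var(ȳ) = (1 − f)·s²/n with f = n/N = 4846/18020 = 0.26892342.
Var(ȳ) = (1 − 0.26892342)·192/4846 = 0.73107658·0.039620305 = 0.028965477.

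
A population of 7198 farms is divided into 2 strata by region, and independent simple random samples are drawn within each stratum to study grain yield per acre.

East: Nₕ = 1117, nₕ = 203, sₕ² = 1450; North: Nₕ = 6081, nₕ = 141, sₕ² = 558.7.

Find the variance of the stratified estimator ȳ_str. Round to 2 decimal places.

2.90

Var(ȳ_str) = Σₕ Wₕ²(1 − fₕ)sₕ²/nₕ with Wₕ = Nₕ/N, N = 7198.
East: Wₕ = 0.15518199; term = 0.15518199²·(1 − 0.18173679)·1450/203 = 0.14074976.
North: Wₕ = 0.84481801; term = 0.84481801²·(1 − 0.02318698)·558.7/141 = 2.7624684.
Sum = 2.9032182.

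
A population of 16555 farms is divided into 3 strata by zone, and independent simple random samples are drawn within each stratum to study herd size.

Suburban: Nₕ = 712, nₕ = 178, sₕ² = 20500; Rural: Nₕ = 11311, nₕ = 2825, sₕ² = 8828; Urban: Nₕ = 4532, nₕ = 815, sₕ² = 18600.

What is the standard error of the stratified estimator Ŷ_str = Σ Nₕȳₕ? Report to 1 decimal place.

Var(Ŷ_str) = Σₕ Nₕ²(1 − fₕ)sₕ²/nₕ.
Suburban: 712²·(1 − 178/712)·20500/178 = 4.3788 × 10^7.
Rural: 11311²·(1 − 2825/11311)·8828/2825 = 2.9994933 × 10^8.
Urban: 4532²·(1 − 815/4532)·18600/815 = 3.8444817 × 10^8.
Sum = 7.281855 × 10^8.
SE = √(7.281855 × 10^8) = 26984.9.

26984.9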